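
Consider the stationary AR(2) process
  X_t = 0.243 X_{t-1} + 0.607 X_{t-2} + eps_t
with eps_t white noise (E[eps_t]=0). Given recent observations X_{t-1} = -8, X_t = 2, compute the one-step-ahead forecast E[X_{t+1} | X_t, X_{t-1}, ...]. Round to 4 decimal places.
E[X_{t+1} \mid \mathcal F_t] = -4.3700

For an AR(p) model X_t = c + sum_i phi_i X_{t-i} + eps_t, the
one-step-ahead conditional mean is
  E[X_{t+1} | X_t, ...] = c + sum_i phi_i X_{t+1-i}.
Substitute known values:
  E[X_{t+1} | ...] = (0.243) * (2) + (0.607) * (-8)
                   = -4.3700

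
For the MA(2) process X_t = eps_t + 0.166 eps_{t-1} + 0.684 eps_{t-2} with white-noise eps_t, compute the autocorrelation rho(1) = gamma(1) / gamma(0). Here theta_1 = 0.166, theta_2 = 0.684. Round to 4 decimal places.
\rho(1) = 0.1869

For an MA(q) process with theta_0 = 1, the autocovariance is
  gamma(k) = sigma^2 * sum_{i=0..q-k} theta_i * theta_{i+k},
and rho(k) = gamma(k) / gamma(0). Sigma^2 cancels.
  numerator   = (1)*(0.166) + (0.166)*(0.684) = 0.279544.
  denominator = (1)^2 + (0.166)^2 + (0.684)^2 = 1.495412.
  rho(1) = 0.279544 / 1.495412 = 0.1869.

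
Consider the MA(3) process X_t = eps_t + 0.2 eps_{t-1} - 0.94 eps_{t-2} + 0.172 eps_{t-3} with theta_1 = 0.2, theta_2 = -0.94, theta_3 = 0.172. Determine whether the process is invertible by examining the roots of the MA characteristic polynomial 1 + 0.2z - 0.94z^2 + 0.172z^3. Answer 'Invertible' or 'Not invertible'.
\text{Not invertible}

The MA(q) characteristic polynomial is P(z) = 1 + 0.2z - 0.94z^2 + 0.172z^3.
Invertibility requires all roots to lie outside the unit circle, i.e. |z| > 1 for every root.
Degree 3: look for a simple real root z0 first, then factor out (1 - z/z0) and solve the remaining quadratic.
Testing z0 = 5: P(5) = 1 + (0.2)(5) + (-0.94)(5)^2 + (0.172)(5)^3
  = 1 + (1) + (-23.5) + (21.5) = 0.  So z_0 = 5 is a root, |z_0| = 5.
Divide out the factor (1 - 0.2 z) = (1 - z/z0) (since 1/z0 = 0.2):
  P(z) = (1 - 0.2 z)(1 + (0.4) z + (-0.86) z^2)
  [check: z-coef 0.4 - (0.2) = 0.2; z^2-coef -0.86 - (0.2)(0.4) = -0.94; z^3-coef -(0.2)(-0.86) = 0.172.]
Remaining roots from the quadratic factor 1 + (0.4) z + (-0.86) z^2:
  Set 1 + (0.4) z + (-0.86) z^2 = 0, i.e. a z^2 + b z + c = 0 with a = -0.86, b = 0.4, c = 1.
  Discriminant D = b^2 - 4ac = (0.4)^2 - 4*(-0.86)*1 = 0.16 - (-3.44) = 3.6.
  D >= 0, so the roots are real: z = (-b +/- sqrt(D)) / (2a) = (-0.4 +/- 1.897367) / (-1.72).
    z_1 = (-0.4 + 1.897367) / (-1.72) = -0.8706,   |z_1| = 0.8706.
    z_2 = (-0.4 - 1.897367) / (-1.72) = 1.3357,   |z_2| = 1.3357.
Moduli of all roots: 5.0000, 0.8706, 1.3357.
All moduli strictly greater than 1? No.
Verdict: Not invertible.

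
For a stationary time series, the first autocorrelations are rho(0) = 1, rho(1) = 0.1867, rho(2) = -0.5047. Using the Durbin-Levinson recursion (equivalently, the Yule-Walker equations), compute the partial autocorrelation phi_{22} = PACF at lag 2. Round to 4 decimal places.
\phi_{22} = -0.5590

The PACF at lag k is phi_{kk}, the last component of the solution
to the Yule-Walker system G_k phi = r_k where
  (G_k)_{ij} = rho(|i - j|), (r_k)_i = rho(i), i,j = 1..k.
Equivalently, Durbin-Levinson gives phi_{kk} iteratively:
  phi_{11} = rho(1)
  phi_{kk} = [rho(k) - sum_{j=1..k-1} phi_{k-1,j} rho(k-j)]
            / [1 - sum_{j=1..k-1} phi_{k-1,j} rho(j)],
  phi_{k,j} = phi_{k-1,j} - phi_{kk} phi_{k-1,k-j},  j = 1..k-1.
Step k = 1:
  phi_11 = rho(1) = 0.1867.
Step k = 2:
  phi_22 = [rho(2) - phi_11 rho(1)] / [1 - phi_11 rho(1)] = [-0.5047 - (0.1867)(0.1867)] / [1 - (0.1867)(0.1867)]
         = -0.53955689 / 0.96514311 = -0.559.
Therefore phi_{22} = -0.5590.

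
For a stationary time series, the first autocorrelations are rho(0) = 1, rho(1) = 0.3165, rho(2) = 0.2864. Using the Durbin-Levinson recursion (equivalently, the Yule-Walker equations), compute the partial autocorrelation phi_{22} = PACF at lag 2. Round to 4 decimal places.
\phi_{22} = 0.2070

The PACF at lag k is phi_{kk}, the last component of the solution
to the Yule-Walker system G_k phi = r_k where
  (G_k)_{ij} = rho(|i - j|), (r_k)_i = rho(i), i,j = 1..k.
Equivalently, Durbin-Levinson gives phi_{kk} iteratively:
  phi_{11} = rho(1)
  phi_{kk} = [rho(k) - sum_{j=1..k-1} phi_{k-1,j} rho(k-j)]
            / [1 - sum_{j=1..k-1} phi_{k-1,j} rho(j)],
  phi_{k,j} = phi_{k-1,j} - phi_{kk} phi_{k-1,k-j},  j = 1..k-1.
Step k = 1:
  phi_11 = rho(1) = 0.3165.
Step k = 2:
  phi_22 = [rho(2) - phi_11 rho(1)] / [1 - phi_11 rho(1)] = [0.2864 - (0.3165)(0.3165)] / [1 - (0.3165)(0.3165)]
         = 0.18622775 / 0.89982775 = 0.207.
Therefore phi_{22} = 0.2070.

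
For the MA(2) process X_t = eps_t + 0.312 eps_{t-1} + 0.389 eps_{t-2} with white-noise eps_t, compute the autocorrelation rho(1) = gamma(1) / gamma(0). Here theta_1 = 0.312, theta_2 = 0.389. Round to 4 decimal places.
\rho(1) = 0.3471

For an MA(q) process with theta_0 = 1, the autocovariance is
  gamma(k) = sigma^2 * sum_{i=0..q-k} theta_i * theta_{i+k},
and rho(k) = gamma(k) / gamma(0). Sigma^2 cancels.
  numerator   = (1)*(0.312) + (0.312)*(0.389) = 0.433368.
  denominator = (1)^2 + (0.312)^2 + (0.389)^2 = 1.248665.
  rho(1) = 0.433368 / 1.248665 = 0.3471.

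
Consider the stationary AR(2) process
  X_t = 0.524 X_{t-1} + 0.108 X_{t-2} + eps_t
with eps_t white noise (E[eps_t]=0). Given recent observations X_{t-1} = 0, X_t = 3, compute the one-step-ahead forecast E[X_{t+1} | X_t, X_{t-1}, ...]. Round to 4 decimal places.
E[X_{t+1} \mid \mathcal F_t] = 1.5720

For an AR(p) model X_t = c + sum_i phi_i X_{t-i} + eps_t, the
one-step-ahead conditional mean is
  E[X_{t+1} | X_t, ...] = c + sum_i phi_i X_{t+1-i}.
Substitute known values:
  E[X_{t+1} | ...] = (0.524) * (3) + (0.108) * (0)
                   = 1.5720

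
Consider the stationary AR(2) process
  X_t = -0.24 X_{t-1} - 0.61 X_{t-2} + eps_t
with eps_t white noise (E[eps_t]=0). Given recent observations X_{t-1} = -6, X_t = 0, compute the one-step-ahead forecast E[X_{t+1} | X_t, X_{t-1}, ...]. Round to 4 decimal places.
E[X_{t+1} \mid \mathcal F_t] = 3.6600

For an AR(p) model X_t = c + sum_i phi_i X_{t-i} + eps_t, the
one-step-ahead conditional mean is
  E[X_{t+1} | X_t, ...] = c + sum_i phi_i X_{t+1-i}.
Substitute known values:
  E[X_{t+1} | ...] = (-0.24) * (0) + (-0.61) * (-6)
                   = 3.6600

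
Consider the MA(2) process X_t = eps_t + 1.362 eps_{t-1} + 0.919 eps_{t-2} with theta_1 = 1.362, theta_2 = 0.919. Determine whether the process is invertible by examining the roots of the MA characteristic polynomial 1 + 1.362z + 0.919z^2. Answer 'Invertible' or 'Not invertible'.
\text{Invertible}

The MA(q) characteristic polynomial is P(z) = 1 + 1.362z + 0.919z^2.
Invertibility requires all roots to lie outside the unit circle, i.e. |z| > 1 for every root.
Set 1 + (1.362) z + (0.919) z^2 = 0, i.e. a z^2 + b z + c = 0 with a = 0.919, b = 1.362, c = 1.
Discriminant D = b^2 - 4ac = (1.362)^2 - 4*(0.919)*1 = 1.855044 - (3.676) = -1.820956.
D < 0, so the roots are the complex-conjugate pair z = (-b +/- i sqrt(-D)) / (2a) = -0.741 +/- 0.7342i.
For a conjugate pair |z|^2 = z * conj(z) = (product of roots) = c/a = 1/(0.919) = 1.088139, so |z| = sqrt(1.088139) = 1.0431 for both roots.
Moduli of all roots: 1.0431, 1.0431.
All moduli strictly greater than 1? Yes.
Verdict: Invertible.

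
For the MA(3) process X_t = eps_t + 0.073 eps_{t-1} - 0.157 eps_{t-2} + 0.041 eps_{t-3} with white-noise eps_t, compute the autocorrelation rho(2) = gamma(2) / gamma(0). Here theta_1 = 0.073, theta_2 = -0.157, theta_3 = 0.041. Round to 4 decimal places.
\rho(2) = -0.1493

For an MA(q) process with theta_0 = 1, the autocovariance is
  gamma(k) = sigma^2 * sum_{i=0..q-k} theta_i * theta_{i+k},
and rho(k) = gamma(k) / gamma(0). Sigma^2 cancels.
  numerator   = (1)*(-0.157) + (0.073)*(0.041) = -0.154007.
  denominator = (1)^2 + (0.073)^2 + (-0.157)^2 + (0.041)^2 = 1.031659.
  rho(2) = -0.154007 / 1.031659 = -0.1493.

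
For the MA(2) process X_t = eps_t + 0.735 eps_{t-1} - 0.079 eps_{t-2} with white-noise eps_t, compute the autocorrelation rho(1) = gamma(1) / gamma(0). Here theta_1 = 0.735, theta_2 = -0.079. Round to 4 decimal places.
\rho(1) = 0.4377

For an MA(q) process with theta_0 = 1, the autocovariance is
  gamma(k) = sigma^2 * sum_{i=0..q-k} theta_i * theta_{i+k},
and rho(k) = gamma(k) / gamma(0). Sigma^2 cancels.
  numerator   = (1)*(0.735) + (0.735)*(-0.079) = 0.676935.
  denominator = (1)^2 + (0.735)^2 + (-0.079)^2 = 1.546466.
  rho(1) = 0.676935 / 1.546466 = 0.4377.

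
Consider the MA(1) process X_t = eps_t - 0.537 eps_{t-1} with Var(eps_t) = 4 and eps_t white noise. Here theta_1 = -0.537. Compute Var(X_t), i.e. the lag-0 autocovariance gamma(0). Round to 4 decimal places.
\gamma(0) = 5.1535

For an MA(q) process X_t = eps_t + sum_i theta_i eps_{t-i} with
Var(eps_t) = sigma^2, the variance is
  gamma(0) = sigma^2 * (1 + sum_i theta_i^2).
  sum_i theta_i^2 = (-0.537)^2 = 0.288369.
  gamma(0) = 4 * (1 + 0.288369) = 4 * 1.288369 = 5.153476, which rounds to 5.1535.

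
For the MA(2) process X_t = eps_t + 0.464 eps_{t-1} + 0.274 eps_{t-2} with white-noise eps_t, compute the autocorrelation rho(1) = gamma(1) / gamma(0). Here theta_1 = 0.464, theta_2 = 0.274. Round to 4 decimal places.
\rho(1) = 0.4581

For an MA(q) process with theta_0 = 1, the autocovariance is
  gamma(k) = sigma^2 * sum_{i=0..q-k} theta_i * theta_{i+k},
and rho(k) = gamma(k) / gamma(0). Sigma^2 cancels.
  numerator   = (1)*(0.464) + (0.464)*(0.274) = 0.591136.
  denominator = (1)^2 + (0.464)^2 + (0.274)^2 = 1.290372.
  rho(1) = 0.591136 / 1.290372 = 0.4581.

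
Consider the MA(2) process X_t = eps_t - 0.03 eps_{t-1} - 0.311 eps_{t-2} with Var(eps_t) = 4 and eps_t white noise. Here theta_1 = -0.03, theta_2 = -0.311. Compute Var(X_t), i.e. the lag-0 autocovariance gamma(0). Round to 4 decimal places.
\gamma(0) = 4.3905

For an MA(q) process X_t = eps_t + sum_i theta_i eps_{t-i} with
Var(eps_t) = sigma^2, the variance is
  gamma(0) = sigma^2 * (1 + sum_i theta_i^2).
  sum_i theta_i^2 = (-0.03)^2 + (-0.311)^2 = 0.0009 + 0.096721 = 0.097621.
  gamma(0) = 4 * (1 + 0.097621) = 4 * 1.097621 = 4.390484, which rounds to 4.3905.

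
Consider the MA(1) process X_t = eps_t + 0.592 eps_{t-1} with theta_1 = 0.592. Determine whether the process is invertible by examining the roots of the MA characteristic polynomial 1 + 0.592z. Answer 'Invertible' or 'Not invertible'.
\text{Invertible}

The MA(q) characteristic polynomial is P(z) = 1 + 0.592z.
Invertibility requires all roots to lie outside the unit circle, i.e. |z| > 1 for every root.
This is linear in z: 1 + (0.592) z = 0  =>  z = -1/(0.592) = -1.689189,  |z| = 1.689189.
Moduli of all roots: 1.6892.
All moduli strictly greater than 1? Yes.
Verdict: Invertible.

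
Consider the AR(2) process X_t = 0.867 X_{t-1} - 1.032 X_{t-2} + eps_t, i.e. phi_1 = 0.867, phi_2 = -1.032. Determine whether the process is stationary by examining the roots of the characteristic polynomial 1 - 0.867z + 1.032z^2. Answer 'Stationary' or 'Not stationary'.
\text{Not stationary}

The AR(p) characteristic polynomial is P(z) = 1 - 0.867z + 1.032z^2.
Stationarity requires all roots to lie outside the unit circle, i.e. |z| > 1 for every root.
Set 1 + (-0.867) z + (1.032) z^2 = 0, i.e. a z^2 + b z + c = 0 with a = 1.032, b = -0.867, c = 1.
Discriminant D = b^2 - 4ac = (-0.867)^2 - 4*(1.032)*1 = 0.751689 - (4.128) = -3.376311.
D < 0, so the roots are the complex-conjugate pair z = (-b +/- i sqrt(-D)) / (2a) = 0.4201 +/- 0.8902i.
For a conjugate pair |z|^2 = z * conj(z) = (product of roots) = c/a = 1/(1.032) = 0.968992, so |z| = sqrt(0.968992) = 0.9844 for both roots.
Moduli of all roots: 0.9844, 0.9844.
All moduli strictly greater than 1? No.
Verdict: Not stationary.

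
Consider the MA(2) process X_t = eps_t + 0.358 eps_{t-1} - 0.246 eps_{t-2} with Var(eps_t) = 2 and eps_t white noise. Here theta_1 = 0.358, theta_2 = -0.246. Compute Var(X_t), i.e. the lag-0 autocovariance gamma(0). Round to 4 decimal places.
\gamma(0) = 2.3774

For an MA(q) process X_t = eps_t + sum_i theta_i eps_{t-i} with
Var(eps_t) = sigma^2, the variance is
  gamma(0) = sigma^2 * (1 + sum_i theta_i^2).
  sum_i theta_i^2 = (0.358)^2 + (-0.246)^2 = 0.128164 + 0.060516 = 0.18868.
  gamma(0) = 2 * (1 + 0.18868) = 2 * 1.18868 = 2.37736, which rounds to 2.3774.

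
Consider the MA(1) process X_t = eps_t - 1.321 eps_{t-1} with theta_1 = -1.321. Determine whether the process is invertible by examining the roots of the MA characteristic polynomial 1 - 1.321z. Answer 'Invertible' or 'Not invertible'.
\text{Not invertible}

The MA(q) characteristic polynomial is P(z) = 1 - 1.321z.
Invertibility requires all roots to lie outside the unit circle, i.e. |z| > 1 for every root.
This is linear in z: 1 + (-1.321) z = 0  =>  z = -1/(-1.321) = 0.757002,  |z| = 0.757002.
Moduli of all roots: 0.7570.
All moduli strictly greater than 1? No.
Verdict: Not invertible.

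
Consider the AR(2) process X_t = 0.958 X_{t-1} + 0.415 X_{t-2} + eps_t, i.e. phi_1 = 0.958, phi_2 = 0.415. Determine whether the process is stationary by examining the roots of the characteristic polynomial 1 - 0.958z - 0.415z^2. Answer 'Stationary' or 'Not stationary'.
\text{Not stationary}

The AR(p) characteristic polynomial is P(z) = 1 - 0.958z - 0.415z^2.
Stationarity requires all roots to lie outside the unit circle, i.e. |z| > 1 for every root.
Set 1 + (-0.958) z + (-0.415) z^2 = 0, i.e. a z^2 + b z + c = 0 with a = -0.415, b = -0.958, c = 1.
Discriminant D = b^2 - 4ac = (-0.958)^2 - 4*(-0.415)*1 = 0.917764 - (-1.66) = 2.577764.
D >= 0, so the roots are real: z = (-b +/- sqrt(D)) / (2a) = (0.958 +/- 1.605542) / (-0.83).
  z_1 = (0.958 + 1.605542) / (-0.83) = -3.0886,   |z_1| = 3.0886.
  z_2 = (0.958 - 1.605542) / (-0.83) = 0.7802,   |z_2| = 0.7802.
Moduli of all roots: 3.0886, 0.7802.
All moduli strictly greater than 1? No.
Verdict: Not stationary.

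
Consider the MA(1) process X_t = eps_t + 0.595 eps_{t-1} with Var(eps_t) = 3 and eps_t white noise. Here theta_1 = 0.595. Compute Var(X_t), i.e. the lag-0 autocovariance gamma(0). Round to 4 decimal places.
\gamma(0) = 4.0621

For an MA(q) process X_t = eps_t + sum_i theta_i eps_{t-i} with
Var(eps_t) = sigma^2, the variance is
  gamma(0) = sigma^2 * (1 + sum_i theta_i^2).
  sum_i theta_i^2 = (0.595)^2 = 0.354025.
  gamma(0) = 3 * (1 + 0.354025) = 3 * 1.354025 = 4.062075, which rounds to 4.0621.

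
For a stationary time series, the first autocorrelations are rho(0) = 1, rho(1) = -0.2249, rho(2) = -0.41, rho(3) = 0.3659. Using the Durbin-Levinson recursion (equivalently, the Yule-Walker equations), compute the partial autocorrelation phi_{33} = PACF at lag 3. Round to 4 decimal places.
\phi_{33} = 0.1651

The PACF at lag k is phi_{kk}, the last component of the solution
to the Yule-Walker system G_k phi = r_k where
  (G_k)_{ij} = rho(|i - j|), (r_k)_i = rho(i), i,j = 1..k.
Equivalently, Durbin-Levinson gives phi_{kk} iteratively:
  phi_{11} = rho(1)
  phi_{kk} = [rho(k) - sum_{j=1..k-1} phi_{k-1,j} rho(k-j)]
            / [1 - sum_{j=1..k-1} phi_{k-1,j} rho(j)],
  phi_{k,j} = phi_{k-1,j} - phi_{kk} phi_{k-1,k-j},  j = 1..k-1.
Step k = 1:
  phi_11 = rho(1) = -0.2249.
Step k = 2:
  phi_22 = [rho(2) - phi_11 rho(1)] / [1 - phi_11 rho(1)] = [-0.41 - (-0.2249)(-0.2249)] / [1 - (-0.2249)(-0.2249)]
         = -0.46058001 / 0.94941999 = -0.485117.
  Update: phi_21 = phi_11 - phi_22 phi_11 = -0.2249 - (-0.485117)(-0.2249) = -0.334003.
Step k = 3:
  phi_33 = [rho(3) - phi_21 rho(2) - phi_22 rho(1)] / [1 - phi_21 rho(1) - phi_22 rho(2)]
    numerator   = 0.3659 - (-0.334003)(-0.41) - (-0.485117)(-0.2249) = 0.11985596
    denominator = 1 - (-0.334003)(-0.2249) - (-0.485117)(-0.41) = 0.72598468
  phi_33 = 0.11985596 / 0.72598468 = 0.1651.
Therefore phi_{33} = 0.1651.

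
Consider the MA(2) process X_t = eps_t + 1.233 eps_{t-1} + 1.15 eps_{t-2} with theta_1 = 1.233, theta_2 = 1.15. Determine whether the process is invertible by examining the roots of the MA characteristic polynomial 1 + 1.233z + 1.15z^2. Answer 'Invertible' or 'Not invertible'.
\text{Not invertible}

The MA(q) characteristic polynomial is P(z) = 1 + 1.233z + 1.15z^2.
Invertibility requires all roots to lie outside the unit circle, i.e. |z| > 1 for every root.
Set 1 + (1.233) z + (1.15) z^2 = 0, i.e. a z^2 + b z + c = 0 with a = 1.15, b = 1.233, c = 1.
Discriminant D = b^2 - 4ac = (1.233)^2 - 4*(1.15)*1 = 1.520289 - (4.6) = -3.079711.
D < 0, so the roots are the complex-conjugate pair z = (-b +/- i sqrt(-D)) / (2a) = -0.5361 +/- 0.763i.
For a conjugate pair |z|^2 = z * conj(z) = (product of roots) = c/a = 1/(1.15) = 0.869565, so |z| = sqrt(0.869565) = 0.9325 for both roots.
Moduli of all roots: 0.9325, 0.9325.
All moduli strictly greater than 1? No.
Verdict: Not invertible.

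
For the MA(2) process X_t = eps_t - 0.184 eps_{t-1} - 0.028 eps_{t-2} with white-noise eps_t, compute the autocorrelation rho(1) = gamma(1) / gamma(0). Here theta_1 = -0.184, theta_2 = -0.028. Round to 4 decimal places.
\rho(1) = -0.1729

For an MA(q) process with theta_0 = 1, the autocovariance is
  gamma(k) = sigma^2 * sum_{i=0..q-k} theta_i * theta_{i+k},
and rho(k) = gamma(k) / gamma(0). Sigma^2 cancels.
  numerator   = (1)*(-0.184) + (-0.184)*(-0.028) = -0.178848.
  denominator = (1)^2 + (-0.184)^2 + (-0.028)^2 = 1.03464.
  rho(1) = -0.178848 / 1.03464 = -0.1729.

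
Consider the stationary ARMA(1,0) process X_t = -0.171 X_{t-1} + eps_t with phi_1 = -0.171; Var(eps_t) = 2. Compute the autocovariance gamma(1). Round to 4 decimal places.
\gamma(1) = -0.3523

Multiply the model equation by X_{t-k} and take expectations. With theta_0 = psi_0 = 1 and psi_j the MA(infinity) weights, this gives
  gamma(k) - sum_i phi_i gamma(k-i) = c_k,
  c_k = sigma^2 * sum_{j=k..q} theta_j psi_{j-k}   (c_k = 0 for k > q),
using gamma(-m) = gamma(m).
Pure AR (q = 0): c_0 = sigma^2 = 2, c_k = 0 for k >= 1.
Equations for k = 0 and k = 1 (AR order 1):
  gamma(0) = phi_1 gamma(1) + c_0
  gamma(1) = phi_1 gamma(0) + c_1
Substituting the second into the first: gamma(0) (1 - phi_1^2) = c_0 + phi_1 c_1, so
  gamma(0) = c_0 / (1 - phi_1^2) = 2 / (1 - (-0.171)^2) = 2 / 0.970759 = 2.060244.
  gamma(1) = phi_1 gamma(0) = (-0.171)(2.060244) = -0.352302.
Therefore gamma(1) = -0.3523 (to 4 decimal places).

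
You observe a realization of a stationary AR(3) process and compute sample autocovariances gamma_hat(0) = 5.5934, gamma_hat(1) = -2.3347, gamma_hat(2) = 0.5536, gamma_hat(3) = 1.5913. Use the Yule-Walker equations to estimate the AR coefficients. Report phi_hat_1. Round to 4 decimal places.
\hat\phi_{1} = -0.4230

The Yule-Walker equations for an AR(p) process read, in matrix form,
  Gamma_p phi = r_p,   with   (Gamma_p)_{ij} = gamma(|i - j|),
                       (r_p)_i = gamma(i),   i,j = 1..p.
Substitute the sample gammas (Toeplitz matrix and right-hand side of size 3):
  Gamma_p = [[5.5934, -2.3347, 0.5536], [-2.3347, 5.5934, -2.3347], [0.5536, -2.3347, 5.5934]]
  r_p     = [-2.3347, 0.5536, 1.5913]
Written out (R1..R3):
  (R1) 5.5934 phi_1 - 2.3347 phi_2 + 0.5536 phi_3 = -2.3347
  (R2) -2.3347 phi_1 + 5.5934 phi_2 - 2.3347 phi_3 = 0.5536
  (R3) 0.5536 phi_1 - 2.3347 phi_2 + 5.5934 phi_3 = 1.5913
Gaussian elimination:
  R2 <- R2 - (-2.3347/5.5934) R1 = R2 - (-0.417403) R1:  4.61889 phi_2 - 2.103626 phi_3 = -0.42091
  R3 <- R3 - (0.5536/5.5934) R1 = R3 - (0.098974) R1:  -2.103626 phi_2 + 5.538608 phi_3 = 1.822374
  R3 <- R3 - (-2.103626/4.61889) R2 = R3 - (-0.45544) R2:  4.580533 phi_3 = 1.630675
Back-substitution:
  phi_hat_3 = 1.630675 / 4.580533 = 0.356001
  phi_hat_2 = (-0.42091 - (-2.103626)(0.356001)) / 4.61889 = 0.071009
  phi_hat_1 = (-2.3347 - (-2.3347)(0.071009) - (0.5536)(0.356001)) / 5.5934 = -0.422998
So phi_hat = [-0.4230, 0.0710, 0.3560].
Therefore phi_hat_1 = -0.4230.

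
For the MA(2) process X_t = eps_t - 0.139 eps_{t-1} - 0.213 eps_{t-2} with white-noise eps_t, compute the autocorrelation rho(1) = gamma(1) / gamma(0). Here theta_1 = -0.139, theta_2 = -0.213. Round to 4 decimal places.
\rho(1) = -0.1027

For an MA(q) process with theta_0 = 1, the autocovariance is
  gamma(k) = sigma^2 * sum_{i=0..q-k} theta_i * theta_{i+k},
and rho(k) = gamma(k) / gamma(0). Sigma^2 cancels.
  numerator   = (1)*(-0.139) + (-0.139)*(-0.213) = -0.109393.
  denominator = (1)^2 + (-0.139)^2 + (-0.213)^2 = 1.06469.
  rho(1) = -0.109393 / 1.06469 = -0.1027.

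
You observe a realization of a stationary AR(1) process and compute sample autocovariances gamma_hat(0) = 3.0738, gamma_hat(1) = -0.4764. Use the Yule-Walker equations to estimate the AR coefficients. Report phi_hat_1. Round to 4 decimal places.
\hat\phi_{1} = -0.1550

The Yule-Walker equations for an AR(p) process read, in matrix form,
  Gamma_p phi = r_p,   with   (Gamma_p)_{ij} = gamma(|i - j|),
                       (r_p)_i = gamma(i),   i,j = 1..p.
Substitute the sample gammas (Toeplitz matrix and right-hand side of size 1):
  Gamma_p = [[3.0738]]
  r_p     = [-0.4764]
With p = 1 this is the single equation gamma(0) phi_1 = gamma(1):
  phi_hat_1 = gamma(1) / gamma(0) = -0.4764 / 3.0738 = -0.1550.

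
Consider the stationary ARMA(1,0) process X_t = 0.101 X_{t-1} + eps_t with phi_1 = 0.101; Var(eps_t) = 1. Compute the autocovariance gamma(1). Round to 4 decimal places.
\gamma(1) = 0.1020

Multiply the model equation by X_{t-k} and take expectations. With theta_0 = psi_0 = 1 and psi_j the MA(infinity) weights, this gives
  gamma(k) - sum_i phi_i gamma(k-i) = c_k,
  c_k = sigma^2 * sum_{j=k..q} theta_j psi_{j-k}   (c_k = 0 for k > q),
using gamma(-m) = gamma(m).
Pure AR (q = 0): c_0 = sigma^2 = 1, c_k = 0 for k >= 1.
Equations for k = 0 and k = 1 (AR order 1):
  gamma(0) = phi_1 gamma(1) + c_0
  gamma(1) = phi_1 gamma(0) + c_1
Substituting the second into the first: gamma(0) (1 - phi_1^2) = c_0 + phi_1 c_1, so
  gamma(0) = c_0 / (1 - phi_1^2) = 1 / (1 - (0.101)^2) = 1 / 0.989799 = 1.010306.
  gamma(1) = phi_1 gamma(0) = (0.101)(1.010306) = 0.102041.
Therefore gamma(1) = 0.1020 (to 4 decimal places).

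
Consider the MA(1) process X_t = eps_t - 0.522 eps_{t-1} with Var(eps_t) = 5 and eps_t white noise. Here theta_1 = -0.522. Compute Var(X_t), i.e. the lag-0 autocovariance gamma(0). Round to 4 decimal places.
\gamma(0) = 6.3624

For an MA(q) process X_t = eps_t + sum_i theta_i eps_{t-i} with
Var(eps_t) = sigma^2, the variance is
  gamma(0) = sigma^2 * (1 + sum_i theta_i^2).
  sum_i theta_i^2 = (-0.522)^2 = 0.272484.
  gamma(0) = 5 * (1 + 0.272484) = 5 * 1.272484 = 6.36242, which rounds to 6.3624.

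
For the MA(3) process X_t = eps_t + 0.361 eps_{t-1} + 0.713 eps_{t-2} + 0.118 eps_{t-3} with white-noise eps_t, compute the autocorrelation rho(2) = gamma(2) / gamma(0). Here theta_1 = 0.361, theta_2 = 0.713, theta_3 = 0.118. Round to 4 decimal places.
\rho(2) = 0.4572

For an MA(q) process with theta_0 = 1, the autocovariance is
  gamma(k) = sigma^2 * sum_{i=0..q-k} theta_i * theta_{i+k},
and rho(k) = gamma(k) / gamma(0). Sigma^2 cancels.
  numerator   = (1)*(0.713) + (0.361)*(0.118) = 0.755598.
  denominator = (1)^2 + (0.361)^2 + (0.713)^2 + (0.118)^2 = 1.652614.
  rho(2) = 0.755598 / 1.652614 = 0.4572.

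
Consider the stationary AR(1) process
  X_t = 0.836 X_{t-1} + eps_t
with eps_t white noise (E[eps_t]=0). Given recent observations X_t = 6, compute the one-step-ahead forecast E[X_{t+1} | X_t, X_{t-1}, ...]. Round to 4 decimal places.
E[X_{t+1} \mid \mathcal F_t] = 5.0160

For an AR(p) model X_t = c + sum_i phi_i X_{t-i} + eps_t, the
one-step-ahead conditional mean is
  E[X_{t+1} | X_t, ...] = c + sum_i phi_i X_{t+1-i}.
Substitute known values:
  E[X_{t+1} | ...] = (0.836) * (6)
                   = 5.0160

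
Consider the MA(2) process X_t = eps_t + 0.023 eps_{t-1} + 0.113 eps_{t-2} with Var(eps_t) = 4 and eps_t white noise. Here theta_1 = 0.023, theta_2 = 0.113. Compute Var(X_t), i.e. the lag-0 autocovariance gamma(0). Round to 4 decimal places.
\gamma(0) = 4.0532

For an MA(q) process X_t = eps_t + sum_i theta_i eps_{t-i} with
Var(eps_t) = sigma^2, the variance is
  gamma(0) = sigma^2 * (1 + sum_i theta_i^2).
  sum_i theta_i^2 = (0.023)^2 + (0.113)^2 = 0.000529 + 0.012769 = 0.013298.
  gamma(0) = 4 * (1 + 0.013298) = 4 * 1.013298 = 4.053192, which rounds to 4.0532.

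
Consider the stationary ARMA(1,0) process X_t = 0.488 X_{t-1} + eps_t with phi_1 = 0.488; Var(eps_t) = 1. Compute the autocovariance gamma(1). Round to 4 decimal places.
\gamma(1) = 0.6405

Multiply the model equation by X_{t-k} and take expectations. With theta_0 = psi_0 = 1 and psi_j the MA(infinity) weights, this gives
  gamma(k) - sum_i phi_i gamma(k-i) = c_k,
  c_k = sigma^2 * sum_{j=k..q} theta_j psi_{j-k}   (c_k = 0 for k > q),
using gamma(-m) = gamma(m).
Pure AR (q = 0): c_0 = sigma^2 = 1, c_k = 0 for k >= 1.
Equations for k = 0 and k = 1 (AR order 1):
  gamma(0) = phi_1 gamma(1) + c_0
  gamma(1) = phi_1 gamma(0) + c_1
Substituting the second into the first: gamma(0) (1 - phi_1^2) = c_0 + phi_1 c_1, so
  gamma(0) = c_0 / (1 - phi_1^2) = 1 / (1 - (0.488)^2) = 1 / 0.761856 = 1.312584.
  gamma(1) = phi_1 gamma(0) = (0.488)(1.312584) = 0.640541.
Therefore gamma(1) = 0.6405 (to 4 decimal places).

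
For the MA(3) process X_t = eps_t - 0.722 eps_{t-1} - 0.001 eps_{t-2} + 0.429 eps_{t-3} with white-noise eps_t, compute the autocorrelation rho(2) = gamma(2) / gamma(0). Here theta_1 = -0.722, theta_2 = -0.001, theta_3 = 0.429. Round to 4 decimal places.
\rho(2) = -0.1822

For an MA(q) process with theta_0 = 1, the autocovariance is
  gamma(k) = sigma^2 * sum_{i=0..q-k} theta_i * theta_{i+k},
and rho(k) = gamma(k) / gamma(0). Sigma^2 cancels.
  numerator   = (1)*(-0.001) + (-0.722)*(0.429) = -0.310738.
  denominator = (1)^2 + (-0.722)^2 + (-0.001)^2 + (0.429)^2 = 1.705326.
  rho(2) = -0.310738 / 1.705326 = -0.1822.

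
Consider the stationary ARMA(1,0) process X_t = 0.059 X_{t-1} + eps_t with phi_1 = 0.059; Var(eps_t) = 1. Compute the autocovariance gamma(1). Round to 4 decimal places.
\gamma(1) = 0.0592

Multiply the model equation by X_{t-k} and take expectations. With theta_0 = psi_0 = 1 and psi_j the MA(infinity) weights, this gives
  gamma(k) - sum_i phi_i gamma(k-i) = c_k,
  c_k = sigma^2 * sum_{j=k..q} theta_j psi_{j-k}   (c_k = 0 for k > q),
using gamma(-m) = gamma(m).
Pure AR (q = 0): c_0 = sigma^2 = 1, c_k = 0 for k >= 1.
Equations for k = 0 and k = 1 (AR order 1):
  gamma(0) = phi_1 gamma(1) + c_0
  gamma(1) = phi_1 gamma(0) + c_1
Substituting the second into the first: gamma(0) (1 - phi_1^2) = c_0 + phi_1 c_1, so
  gamma(0) = c_0 / (1 - phi_1^2) = 1 / (1 - (0.059)^2) = 1 / 0.996519 = 1.003493.
  gamma(1) = phi_1 gamma(0) = (0.059)(1.003493) = 0.059206.
Therefore gamma(1) = 0.0592 (to 4 decimal places).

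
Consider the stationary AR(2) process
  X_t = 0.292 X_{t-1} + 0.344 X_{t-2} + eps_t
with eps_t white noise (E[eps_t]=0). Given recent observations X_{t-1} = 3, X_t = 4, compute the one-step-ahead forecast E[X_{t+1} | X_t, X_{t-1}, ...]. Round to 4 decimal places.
E[X_{t+1} \mid \mathcal F_t] = 2.2000

For an AR(p) model X_t = c + sum_i phi_i X_{t-i} + eps_t, the
one-step-ahead conditional mean is
  E[X_{t+1} | X_t, ...] = c + sum_i phi_i X_{t+1-i}.
Substitute known values:
  E[X_{t+1} | ...] = (0.292) * (4) + (0.344) * (3)
                   = 2.2000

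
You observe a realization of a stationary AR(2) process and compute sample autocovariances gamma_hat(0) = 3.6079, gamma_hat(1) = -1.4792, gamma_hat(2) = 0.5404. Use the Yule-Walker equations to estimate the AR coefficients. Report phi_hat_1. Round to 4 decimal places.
\hat\phi_{1} = -0.4190

The Yule-Walker equations for an AR(p) process read, in matrix form,
  Gamma_p phi = r_p,   with   (Gamma_p)_{ij} = gamma(|i - j|),
                       (r_p)_i = gamma(i),   i,j = 1..p.
Substitute the sample gammas (Toeplitz matrix and right-hand side of size 2):
  Gamma_p = [[3.6079, -1.4792], [-1.4792, 3.6079]]
  r_p     = [-1.4792, 0.5404]
Written out:
  3.6079 phi_1 - 1.4792 phi_2 = -1.4792
  -1.4792 phi_1 + 3.6079 phi_2 = 0.5404
Solve by Cramer's rule:
  det = gamma(0)^2 - gamma(1)^2 = (3.6079)^2 - (-1.4792)^2 = 13.01694241 - 2.18803264 = 10.82890977
  phi_hat_1 = [gamma(1) gamma(0) - gamma(1) gamma(2)] / det = [(-1.4792)(3.6079) - (-1.4792)(0.5404)] / 10.82890977 = -4.537446 / 10.82890977 = -0.419
  phi_hat_2 = [gamma(0) gamma(2) - gamma(1)^2] / det = [(3.6079)(0.5404) - (-1.4792)^2] / 10.82890977 = -0.23832348 / 10.82890977 = -0.022
So phi_hat = [-0.4190, -0.0220].
Therefore phi_hat_1 = -0.4190.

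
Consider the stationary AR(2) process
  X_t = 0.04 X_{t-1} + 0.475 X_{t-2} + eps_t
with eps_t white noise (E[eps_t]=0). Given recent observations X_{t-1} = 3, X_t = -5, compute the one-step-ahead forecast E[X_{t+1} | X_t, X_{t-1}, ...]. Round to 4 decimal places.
E[X_{t+1} \mid \mathcal F_t] = 1.2250

For an AR(p) model X_t = c + sum_i phi_i X_{t-i} + eps_t, the
one-step-ahead conditional mean is
  E[X_{t+1} | X_t, ...] = c + sum_i phi_i X_{t+1-i}.
Substitute known values:
  E[X_{t+1} | ...] = (0.04) * (-5) + (0.475) * (3)
                   = 1.2250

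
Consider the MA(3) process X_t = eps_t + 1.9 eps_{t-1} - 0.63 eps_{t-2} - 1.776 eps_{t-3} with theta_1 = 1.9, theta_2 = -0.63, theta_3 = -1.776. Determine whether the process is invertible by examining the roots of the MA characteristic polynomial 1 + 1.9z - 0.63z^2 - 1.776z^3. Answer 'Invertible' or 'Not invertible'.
\text{Not invertible}

The MA(q) characteristic polynomial is P(z) = 1 + 1.9z - 0.63z^2 - 1.776z^3.
Invertibility requires all roots to lie outside the unit circle, i.e. |z| > 1 for every root.
Degree 3: look for a simple real root z0 first, then factor out (1 - z/z0) and solve the remaining quadratic.
Testing z0 = -0.625: P(-0.625) = 1 + (1.9)(-0.625) + (-0.63)(-0.625)^2 + (-1.776)(-0.625)^3
  = 1 + (-1.1875) + (-0.246094) + (0.433594) = 0.  So z_0 = -0.625 is a root, |z_0| = 0.625.
Divide out the factor (1 + 1.6 z) = (1 - z/z0) (since 1/z0 = -1.6):
  P(z) = (1 + 1.6 z)(1 + (0.3) z + (-1.11) z^2)
  [check: z-coef 0.3 - (-1.6) = 1.9; z^2-coef -1.11 - (-1.6)(0.3) = -0.63; z^3-coef -(-1.6)(-1.11) = -1.776.]
Remaining roots from the quadratic factor 1 + (0.3) z + (-1.11) z^2:
  Set 1 + (0.3) z + (-1.11) z^2 = 0, i.e. a z^2 + b z + c = 0 with a = -1.11, b = 0.3, c = 1.
  Discriminant D = b^2 - 4ac = (0.3)^2 - 4*(-1.11)*1 = 0.09 - (-4.44) = 4.53.
  D >= 0, so the roots are real: z = (-b +/- sqrt(D)) / (2a) = (-0.3 +/- 2.12838) / (-2.22).
    z_1 = (-0.3 + 2.12838) / (-2.22) = -0.8236,   |z_1| = 0.8236.
    z_2 = (-0.3 - 2.12838) / (-2.22) = 1.0939,   |z_2| = 1.0939.
Moduli of all roots: 0.6250, 0.8236, 1.0939.
All moduli strictly greater than 1? No.
Verdict: Not invertible.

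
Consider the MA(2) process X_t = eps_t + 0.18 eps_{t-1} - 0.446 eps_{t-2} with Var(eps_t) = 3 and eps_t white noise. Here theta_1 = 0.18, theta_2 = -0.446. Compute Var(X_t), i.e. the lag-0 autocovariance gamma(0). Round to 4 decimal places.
\gamma(0) = 3.6939

For an MA(q) process X_t = eps_t + sum_i theta_i eps_{t-i} with
Var(eps_t) = sigma^2, the variance is
  gamma(0) = sigma^2 * (1 + sum_i theta_i^2).
  sum_i theta_i^2 = (0.18)^2 + (-0.446)^2 = 0.0324 + 0.198916 = 0.231316.
  gamma(0) = 3 * (1 + 0.231316) = 3 * 1.231316 = 3.693948, which rounds to 3.6939.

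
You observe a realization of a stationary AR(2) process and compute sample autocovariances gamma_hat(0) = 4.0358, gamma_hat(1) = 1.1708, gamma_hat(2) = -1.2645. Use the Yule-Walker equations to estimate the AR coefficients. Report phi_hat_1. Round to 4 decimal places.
\hat\phi_{1} = 0.4160

The Yule-Walker equations for an AR(p) process read, in matrix form,
  Gamma_p phi = r_p,   with   (Gamma_p)_{ij} = gamma(|i - j|),
                       (r_p)_i = gamma(i),   i,j = 1..p.
Substitute the sample gammas (Toeplitz matrix and right-hand side of size 2):
  Gamma_p = [[4.0358, 1.1708], [1.1708, 4.0358]]
  r_p     = [1.1708, -1.2645]
Written out:
  4.0358 phi_1 + 1.1708 phi_2 = 1.1708
  1.1708 phi_1 + 4.0358 phi_2 = -1.2645
Solve by Cramer's rule:
  det = gamma(0)^2 - gamma(1)^2 = (4.0358)^2 - (1.1708)^2 = 16.28768164 - 1.37077264 = 14.916909
  phi_hat_1 = [gamma(1) gamma(0) - gamma(1) gamma(2)] / det = [(1.1708)(4.0358) - (1.1708)(-1.2645)] / 14.916909 = 6.20559124 / 14.916909 = 0.416
  phi_hat_2 = [gamma(0) gamma(2) - gamma(1)^2] / det = [(4.0358)(-1.2645) - (1.1708)^2] / 14.916909 = -6.47404174 / 14.916909 = -0.434
So phi_hat = [0.4160, -0.4340].
Therefore phi_hat_1 = 0.4160.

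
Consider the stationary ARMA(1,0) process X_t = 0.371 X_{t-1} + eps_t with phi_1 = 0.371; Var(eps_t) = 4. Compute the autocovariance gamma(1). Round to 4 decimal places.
\gamma(1) = 1.7209

Multiply the model equation by X_{t-k} and take expectations. With theta_0 = psi_0 = 1 and psi_j the MA(infinity) weights, this gives
  gamma(k) - sum_i phi_i gamma(k-i) = c_k,
  c_k = sigma^2 * sum_{j=k..q} theta_j psi_{j-k}   (c_k = 0 for k > q),
using gamma(-m) = gamma(m).
Pure AR (q = 0): c_0 = sigma^2 = 4, c_k = 0 for k >= 1.
Equations for k = 0 and k = 1 (AR order 1):
  gamma(0) = phi_1 gamma(1) + c_0
  gamma(1) = phi_1 gamma(0) + c_1
Substituting the second into the first: gamma(0) (1 - phi_1^2) = c_0 + phi_1 c_1, so
  gamma(0) = c_0 / (1 - phi_1^2) = 4 / (1 - (0.371)^2) = 4 / 0.862359 = 4.638439.
  gamma(1) = phi_1 gamma(0) = (0.371)(4.638439) = 1.720861.
Therefore gamma(1) = 1.7209 (to 4 decimal places).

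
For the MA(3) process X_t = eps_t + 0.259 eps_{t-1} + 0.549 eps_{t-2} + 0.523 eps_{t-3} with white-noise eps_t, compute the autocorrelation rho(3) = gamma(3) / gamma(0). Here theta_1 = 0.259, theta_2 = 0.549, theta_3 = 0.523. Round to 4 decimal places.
\rho(3) = 0.3185

For an MA(q) process with theta_0 = 1, the autocovariance is
  gamma(k) = sigma^2 * sum_{i=0..q-k} theta_i * theta_{i+k},
and rho(k) = gamma(k) / gamma(0). Sigma^2 cancels.
  numerator   = (1)*(0.523) = 0.523.
  denominator = (1)^2 + (0.259)^2 + (0.549)^2 + (0.523)^2 = 1.642011.
  rho(3) = 0.523 / 1.642011 = 0.3185.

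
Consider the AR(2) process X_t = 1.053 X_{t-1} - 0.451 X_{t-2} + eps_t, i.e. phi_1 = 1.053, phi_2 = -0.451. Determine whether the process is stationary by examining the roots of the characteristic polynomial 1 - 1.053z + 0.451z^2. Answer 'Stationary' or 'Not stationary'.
\text{Stationary}

The AR(p) characteristic polynomial is P(z) = 1 - 1.053z + 0.451z^2.
Stationarity requires all roots to lie outside the unit circle, i.e. |z| > 1 for every root.
Set 1 + (-1.053) z + (0.451) z^2 = 0, i.e. a z^2 + b z + c = 0 with a = 0.451, b = -1.053, c = 1.
Discriminant D = b^2 - 4ac = (-1.053)^2 - 4*(0.451)*1 = 1.108809 - (1.804) = -0.695191.
D < 0, so the roots are the complex-conjugate pair z = (-b +/- i sqrt(-D)) / (2a) = 1.1674 +/- 0.9244i.
For a conjugate pair |z|^2 = z * conj(z) = (product of roots) = c/a = 1/(0.451) = 2.217295, so |z| = sqrt(2.217295) = 1.4891 for both roots.
Moduli of all roots: 1.4891, 1.4891.
All moduli strictly greater than 1? Yes.
Verdict: Stationary.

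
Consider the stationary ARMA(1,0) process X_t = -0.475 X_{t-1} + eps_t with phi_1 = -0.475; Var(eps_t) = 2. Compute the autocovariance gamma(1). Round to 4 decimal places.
\gamma(1) = -1.2268

Multiply the model equation by X_{t-k} and take expectations. With theta_0 = psi_0 = 1 and psi_j the MA(infinity) weights, this gives
  gamma(k) - sum_i phi_i gamma(k-i) = c_k,
  c_k = sigma^2 * sum_{j=k..q} theta_j psi_{j-k}   (c_k = 0 for k > q),
using gamma(-m) = gamma(m).
Pure AR (q = 0): c_0 = sigma^2 = 2, c_k = 0 for k >= 1.
Equations for k = 0 and k = 1 (AR order 1):
  gamma(0) = phi_1 gamma(1) + c_0
  gamma(1) = phi_1 gamma(0) + c_1
Substituting the second into the first: gamma(0) (1 - phi_1^2) = c_0 + phi_1 c_1, so
  gamma(0) = c_0 / (1 - phi_1^2) = 2 / (1 - (-0.475)^2) = 2 / 0.774375 = 2.582728.
  gamma(1) = phi_1 gamma(0) = (-0.475)(2.582728) = -1.226796.
Therefore gamma(1) = -1.2268 (to 4 decimal places).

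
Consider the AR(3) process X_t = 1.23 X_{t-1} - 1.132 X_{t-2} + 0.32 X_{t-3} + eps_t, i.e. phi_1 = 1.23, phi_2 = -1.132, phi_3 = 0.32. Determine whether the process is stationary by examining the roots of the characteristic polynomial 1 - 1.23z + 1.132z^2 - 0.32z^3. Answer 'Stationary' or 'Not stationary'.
\text{Stationary}

The AR(p) characteristic polynomial is P(z) = 1 - 1.23z + 1.132z^2 - 0.32z^3.
Stationarity requires all roots to lie outside the unit circle, i.e. |z| > 1 for every root.
Degree 3: look for a simple real root z0 first, then factor out (1 - z/z0) and solve the remaining quadratic.
Testing z0 = 2.5: P(2.5) = 1 + (-1.23)(2.5) + (1.132)(2.5)^2 + (-0.32)(2.5)^3
  = 1 + (-3.075) + (7.075) + (-5) = 0.  So z_0 = 2.5 is a root, |z_0| = 2.5.
Divide out the factor (1 - 0.4 z) = (1 - z/z0) (since 1/z0 = 0.4):
  P(z) = (1 - 0.4 z)(1 + (-0.83) z + (0.8) z^2)
  [check: z-coef -0.83 - (0.4) = -1.23; z^2-coef 0.8 - (0.4)(-0.83) = 1.132; z^3-coef -(0.4)(0.8) = -0.32.]
Remaining roots from the quadratic factor 1 + (-0.83) z + (0.8) z^2:
  Set 1 + (-0.83) z + (0.8) z^2 = 0, i.e. a z^2 + b z + c = 0 with a = 0.8, b = -0.83, c = 1.
  Discriminant D = b^2 - 4ac = (-0.83)^2 - 4*(0.8)*1 = 0.6889 - (3.2) = -2.5111.
  D < 0, so the roots are the complex-conjugate pair z = (-b +/- i sqrt(-D)) / (2a) = 0.5187 +/- 0.9904i.
  For a conjugate pair |z|^2 = z * conj(z) = (product of roots) = c/a = 1/(0.8) = 1.25, so |z| = sqrt(1.25) = 1.118 for both roots.
Moduli of all roots: 2.5000, 1.1180, 1.1180.
All moduli strictly greater than 1? Yes.
Verdict: Stationary.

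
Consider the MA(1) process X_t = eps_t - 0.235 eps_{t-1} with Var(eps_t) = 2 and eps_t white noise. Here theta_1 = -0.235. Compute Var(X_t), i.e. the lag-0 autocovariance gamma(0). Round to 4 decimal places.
\gamma(0) = 2.1105

For an MA(q) process X_t = eps_t + sum_i theta_i eps_{t-i} with
Var(eps_t) = sigma^2, the variance is
  gamma(0) = sigma^2 * (1 + sum_i theta_i^2).
  sum_i theta_i^2 = (-0.235)^2 = 0.055225.
  gamma(0) = 2 * (1 + 0.055225) = 2 * 1.055225 = 2.11045, which rounds to 2.1105.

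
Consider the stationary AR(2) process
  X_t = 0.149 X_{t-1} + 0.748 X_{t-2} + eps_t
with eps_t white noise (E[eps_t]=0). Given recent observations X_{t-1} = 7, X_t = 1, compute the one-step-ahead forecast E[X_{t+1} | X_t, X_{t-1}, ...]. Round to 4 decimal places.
E[X_{t+1} \mid \mathcal F_t] = 5.3850

For an AR(p) model X_t = c + sum_i phi_i X_{t-i} + eps_t, the
one-step-ahead conditional mean is
  E[X_{t+1} | X_t, ...] = c + sum_i phi_i X_{t+1-i}.
Substitute known values:
  E[X_{t+1} | ...] = (0.149) * (1) + (0.748) * (7)
                   = 5.3850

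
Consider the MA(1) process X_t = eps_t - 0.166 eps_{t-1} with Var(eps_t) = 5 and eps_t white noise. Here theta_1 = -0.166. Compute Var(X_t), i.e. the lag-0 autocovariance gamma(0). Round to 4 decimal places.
\gamma(0) = 5.1378

For an MA(q) process X_t = eps_t + sum_i theta_i eps_{t-i} with
Var(eps_t) = sigma^2, the variance is
  gamma(0) = sigma^2 * (1 + sum_i theta_i^2).
  sum_i theta_i^2 = (-0.166)^2 = 0.027556.
  gamma(0) = 5 * (1 + 0.027556) = 5 * 1.027556 = 5.13778, which rounds to 5.1378.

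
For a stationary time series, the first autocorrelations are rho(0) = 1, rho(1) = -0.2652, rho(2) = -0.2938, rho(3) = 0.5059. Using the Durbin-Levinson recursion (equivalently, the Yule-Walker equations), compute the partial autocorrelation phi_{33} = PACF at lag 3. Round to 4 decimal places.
\phi_{33} = 0.3730

The PACF at lag k is phi_{kk}, the last component of the solution
to the Yule-Walker system G_k phi = r_k where
  (G_k)_{ij} = rho(|i - j|), (r_k)_i = rho(i), i,j = 1..k.
Equivalently, Durbin-Levinson gives phi_{kk} iteratively:
  phi_{11} = rho(1)
  phi_{kk} = [rho(k) - sum_{j=1..k-1} phi_{k-1,j} rho(k-j)]
            / [1 - sum_{j=1..k-1} phi_{k-1,j} rho(j)],
  phi_{k,j} = phi_{k-1,j} - phi_{kk} phi_{k-1,k-j},  j = 1..k-1.
Step k = 1:
  phi_11 = rho(1) = -0.2652.
Step k = 2:
  phi_22 = [rho(2) - phi_11 rho(1)] / [1 - phi_11 rho(1)] = [-0.2938 - (-0.2652)(-0.2652)] / [1 - (-0.2652)(-0.2652)]
         = -0.36413104 / 0.92966896 = -0.391678.
  Update: phi_21 = phi_11 - phi_22 phi_11 = -0.2652 - (-0.391678)(-0.2652) = -0.369073.
Step k = 3:
  phi_33 = [rho(3) - phi_21 rho(2) - phi_22 rho(1)] / [1 - phi_21 rho(1) - phi_22 rho(2)]
    numerator   = 0.5059 - (-0.369073)(-0.2938) - (-0.391678)(-0.2652) = 0.29359329
    denominator = 1 - (-0.369073)(-0.2652) - (-0.391678)(-0.2938) = 0.78704678
  phi_33 = 0.29359329 / 0.78704678 = 0.373.
Therefore phi_{33} = 0.3730.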